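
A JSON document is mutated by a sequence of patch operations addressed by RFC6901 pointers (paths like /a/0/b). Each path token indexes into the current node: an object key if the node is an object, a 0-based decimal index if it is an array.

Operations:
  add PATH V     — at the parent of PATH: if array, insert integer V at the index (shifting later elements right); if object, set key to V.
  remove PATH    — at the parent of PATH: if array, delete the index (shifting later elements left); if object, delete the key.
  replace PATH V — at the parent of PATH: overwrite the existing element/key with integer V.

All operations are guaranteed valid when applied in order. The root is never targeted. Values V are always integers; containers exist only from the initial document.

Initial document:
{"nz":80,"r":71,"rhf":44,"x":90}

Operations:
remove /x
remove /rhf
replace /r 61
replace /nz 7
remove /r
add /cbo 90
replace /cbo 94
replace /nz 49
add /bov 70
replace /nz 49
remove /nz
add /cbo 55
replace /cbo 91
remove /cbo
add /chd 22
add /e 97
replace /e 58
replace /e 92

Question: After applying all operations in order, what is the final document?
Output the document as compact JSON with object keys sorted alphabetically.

After op 1 (remove /x): {"nz":80,"r":71,"rhf":44}
After op 2 (remove /rhf): {"nz":80,"r":71}
After op 3 (replace /r 61): {"nz":80,"r":61}
After op 4 (replace /nz 7): {"nz":7,"r":61}
After op 5 (remove /r): {"nz":7}
After op 6 (add /cbo 90): {"cbo":90,"nz":7}
After op 7 (replace /cbo 94): {"cbo":94,"nz":7}
After op 8 (replace /nz 49): {"cbo":94,"nz":49}
After op 9 (add /bov 70): {"bov":70,"cbo":94,"nz":49}
After op 10 (replace /nz 49): {"bov":70,"cbo":94,"nz":49}
After op 11 (remove /nz): {"bov":70,"cbo":94}
After op 12 (add /cbo 55): {"bov":70,"cbo":55}
After op 13 (replace /cbo 91): {"bov":70,"cbo":91}
After op 14 (remove /cbo): {"bov":70}
After op 15 (add /chd 22): {"bov":70,"chd":22}
After op 16 (add /e 97): {"bov":70,"chd":22,"e":97}
After op 17 (replace /e 58): {"bov":70,"chd":22,"e":58}
After op 18 (replace /e 92): {"bov":70,"chd":22,"e":92}

Answer: {"bov":70,"chd":22,"e":92}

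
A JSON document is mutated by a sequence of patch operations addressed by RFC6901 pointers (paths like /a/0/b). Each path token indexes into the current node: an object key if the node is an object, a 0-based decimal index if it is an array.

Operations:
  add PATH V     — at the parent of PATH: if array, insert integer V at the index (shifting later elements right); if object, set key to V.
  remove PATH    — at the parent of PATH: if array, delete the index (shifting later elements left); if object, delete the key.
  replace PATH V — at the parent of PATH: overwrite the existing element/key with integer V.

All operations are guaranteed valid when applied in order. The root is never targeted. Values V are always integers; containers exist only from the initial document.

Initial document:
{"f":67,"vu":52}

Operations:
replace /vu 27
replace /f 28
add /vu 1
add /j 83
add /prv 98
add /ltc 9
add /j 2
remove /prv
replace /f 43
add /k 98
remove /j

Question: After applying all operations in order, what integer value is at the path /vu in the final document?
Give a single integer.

Answer: 1

Derivation:
After op 1 (replace /vu 27): {"f":67,"vu":27}
After op 2 (replace /f 28): {"f":28,"vu":27}
After op 3 (add /vu 1): {"f":28,"vu":1}
After op 4 (add /j 83): {"f":28,"j":83,"vu":1}
After op 5 (add /prv 98): {"f":28,"j":83,"prv":98,"vu":1}
After op 6 (add /ltc 9): {"f":28,"j":83,"ltc":9,"prv":98,"vu":1}
After op 7 (add /j 2): {"f":28,"j":2,"ltc":9,"prv":98,"vu":1}
After op 8 (remove /prv): {"f":28,"j":2,"ltc":9,"vu":1}
After op 9 (replace /f 43): {"f":43,"j":2,"ltc":9,"vu":1}
After op 10 (add /k 98): {"f":43,"j":2,"k":98,"ltc":9,"vu":1}
After op 11 (remove /j): {"f":43,"k":98,"ltc":9,"vu":1}
Value at /vu: 1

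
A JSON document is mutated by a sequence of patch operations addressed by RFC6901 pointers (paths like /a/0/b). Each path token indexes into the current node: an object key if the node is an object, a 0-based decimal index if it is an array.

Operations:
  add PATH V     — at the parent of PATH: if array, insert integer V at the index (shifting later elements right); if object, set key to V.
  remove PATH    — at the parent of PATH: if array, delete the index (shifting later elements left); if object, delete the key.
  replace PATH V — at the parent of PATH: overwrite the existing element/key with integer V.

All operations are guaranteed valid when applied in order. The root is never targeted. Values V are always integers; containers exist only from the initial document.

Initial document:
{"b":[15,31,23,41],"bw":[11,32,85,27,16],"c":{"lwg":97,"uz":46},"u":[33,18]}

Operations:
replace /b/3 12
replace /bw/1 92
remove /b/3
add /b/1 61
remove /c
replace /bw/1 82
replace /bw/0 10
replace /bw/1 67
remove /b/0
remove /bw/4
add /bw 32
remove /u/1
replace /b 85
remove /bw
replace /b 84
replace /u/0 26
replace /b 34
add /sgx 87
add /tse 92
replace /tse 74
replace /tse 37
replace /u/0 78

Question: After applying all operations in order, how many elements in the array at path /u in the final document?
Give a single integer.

After op 1 (replace /b/3 12): {"b":[15,31,23,12],"bw":[11,32,85,27,16],"c":{"lwg":97,"uz":46},"u":[33,18]}
After op 2 (replace /bw/1 92): {"b":[15,31,23,12],"bw":[11,92,85,27,16],"c":{"lwg":97,"uz":46},"u":[33,18]}
After op 3 (remove /b/3): {"b":[15,31,23],"bw":[11,92,85,27,16],"c":{"lwg":97,"uz":46},"u":[33,18]}
After op 4 (add /b/1 61): {"b":[15,61,31,23],"bw":[11,92,85,27,16],"c":{"lwg":97,"uz":46},"u":[33,18]}
After op 5 (remove /c): {"b":[15,61,31,23],"bw":[11,92,85,27,16],"u":[33,18]}
After op 6 (replace /bw/1 82): {"b":[15,61,31,23],"bw":[11,82,85,27,16],"u":[33,18]}
After op 7 (replace /bw/0 10): {"b":[15,61,31,23],"bw":[10,82,85,27,16],"u":[33,18]}
After op 8 (replace /bw/1 67): {"b":[15,61,31,23],"bw":[10,67,85,27,16],"u":[33,18]}
After op 9 (remove /b/0): {"b":[61,31,23],"bw":[10,67,85,27,16],"u":[33,18]}
After op 10 (remove /bw/4): {"b":[61,31,23],"bw":[10,67,85,27],"u":[33,18]}
After op 11 (add /bw 32): {"b":[61,31,23],"bw":32,"u":[33,18]}
After op 12 (remove /u/1): {"b":[61,31,23],"bw":32,"u":[33]}
After op 13 (replace /b 85): {"b":85,"bw":32,"u":[33]}
After op 14 (remove /bw): {"b":85,"u":[33]}
After op 15 (replace /b 84): {"b":84,"u":[33]}
After op 16 (replace /u/0 26): {"b":84,"u":[26]}
After op 17 (replace /b 34): {"b":34,"u":[26]}
After op 18 (add /sgx 87): {"b":34,"sgx":87,"u":[26]}
After op 19 (add /tse 92): {"b":34,"sgx":87,"tse":92,"u":[26]}
After op 20 (replace /tse 74): {"b":34,"sgx":87,"tse":74,"u":[26]}
After op 21 (replace /tse 37): {"b":34,"sgx":87,"tse":37,"u":[26]}
After op 22 (replace /u/0 78): {"b":34,"sgx":87,"tse":37,"u":[78]}
Size at path /u: 1

Answer: 1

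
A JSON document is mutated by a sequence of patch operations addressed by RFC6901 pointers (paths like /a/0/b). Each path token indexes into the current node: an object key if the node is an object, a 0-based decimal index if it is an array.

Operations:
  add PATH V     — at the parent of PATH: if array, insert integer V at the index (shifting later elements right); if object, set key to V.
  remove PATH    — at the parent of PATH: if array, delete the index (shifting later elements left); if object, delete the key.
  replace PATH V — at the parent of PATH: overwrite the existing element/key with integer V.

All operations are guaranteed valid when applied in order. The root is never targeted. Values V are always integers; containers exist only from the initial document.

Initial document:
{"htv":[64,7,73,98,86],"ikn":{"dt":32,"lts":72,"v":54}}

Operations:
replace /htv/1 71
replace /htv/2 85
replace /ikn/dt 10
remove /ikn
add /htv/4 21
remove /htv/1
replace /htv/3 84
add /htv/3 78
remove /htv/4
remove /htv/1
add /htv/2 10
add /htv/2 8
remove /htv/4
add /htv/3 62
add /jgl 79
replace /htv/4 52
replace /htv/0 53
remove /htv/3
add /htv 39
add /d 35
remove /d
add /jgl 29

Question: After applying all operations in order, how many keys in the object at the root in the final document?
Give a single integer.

After op 1 (replace /htv/1 71): {"htv":[64,71,73,98,86],"ikn":{"dt":32,"lts":72,"v":54}}
After op 2 (replace /htv/2 85): {"htv":[64,71,85,98,86],"ikn":{"dt":32,"lts":72,"v":54}}
After op 3 (replace /ikn/dt 10): {"htv":[64,71,85,98,86],"ikn":{"dt":10,"lts":72,"v":54}}
After op 4 (remove /ikn): {"htv":[64,71,85,98,86]}
After op 5 (add /htv/4 21): {"htv":[64,71,85,98,21,86]}
After op 6 (remove /htv/1): {"htv":[64,85,98,21,86]}
After op 7 (replace /htv/3 84): {"htv":[64,85,98,84,86]}
After op 8 (add /htv/3 78): {"htv":[64,85,98,78,84,86]}
After op 9 (remove /htv/4): {"htv":[64,85,98,78,86]}
After op 10 (remove /htv/1): {"htv":[64,98,78,86]}
After op 11 (add /htv/2 10): {"htv":[64,98,10,78,86]}
After op 12 (add /htv/2 8): {"htv":[64,98,8,10,78,86]}
After op 13 (remove /htv/4): {"htv":[64,98,8,10,86]}
After op 14 (add /htv/3 62): {"htv":[64,98,8,62,10,86]}
After op 15 (add /jgl 79): {"htv":[64,98,8,62,10,86],"jgl":79}
After op 16 (replace /htv/4 52): {"htv":[64,98,8,62,52,86],"jgl":79}
After op 17 (replace /htv/0 53): {"htv":[53,98,8,62,52,86],"jgl":79}
After op 18 (remove /htv/3): {"htv":[53,98,8,52,86],"jgl":79}
After op 19 (add /htv 39): {"htv":39,"jgl":79}
After op 20 (add /d 35): {"d":35,"htv":39,"jgl":79}
After op 21 (remove /d): {"htv":39,"jgl":79}
After op 22 (add /jgl 29): {"htv":39,"jgl":29}
Size at the root: 2

Answer: 2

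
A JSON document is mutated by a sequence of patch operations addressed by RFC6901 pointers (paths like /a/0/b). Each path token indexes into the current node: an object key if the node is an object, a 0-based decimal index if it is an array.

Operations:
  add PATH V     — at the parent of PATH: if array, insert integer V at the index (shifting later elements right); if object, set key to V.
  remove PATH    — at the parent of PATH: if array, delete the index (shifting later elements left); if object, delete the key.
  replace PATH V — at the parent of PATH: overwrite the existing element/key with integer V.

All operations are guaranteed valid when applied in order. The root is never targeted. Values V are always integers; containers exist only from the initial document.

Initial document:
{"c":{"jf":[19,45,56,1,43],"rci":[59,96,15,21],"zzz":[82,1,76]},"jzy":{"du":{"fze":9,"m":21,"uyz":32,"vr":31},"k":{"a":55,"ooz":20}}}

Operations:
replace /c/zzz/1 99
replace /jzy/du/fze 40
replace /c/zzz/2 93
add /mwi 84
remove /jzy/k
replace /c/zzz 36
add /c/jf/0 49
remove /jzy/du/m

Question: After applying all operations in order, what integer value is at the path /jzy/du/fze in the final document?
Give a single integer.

Answer: 40

Derivation:
After op 1 (replace /c/zzz/1 99): {"c":{"jf":[19,45,56,1,43],"rci":[59,96,15,21],"zzz":[82,99,76]},"jzy":{"du":{"fze":9,"m":21,"uyz":32,"vr":31},"k":{"a":55,"ooz":20}}}
After op 2 (replace /jzy/du/fze 40): {"c":{"jf":[19,45,56,1,43],"rci":[59,96,15,21],"zzz":[82,99,76]},"jzy":{"du":{"fze":40,"m":21,"uyz":32,"vr":31},"k":{"a":55,"ooz":20}}}
After op 3 (replace /c/zzz/2 93): {"c":{"jf":[19,45,56,1,43],"rci":[59,96,15,21],"zzz":[82,99,93]},"jzy":{"du":{"fze":40,"m":21,"uyz":32,"vr":31},"k":{"a":55,"ooz":20}}}
After op 4 (add /mwi 84): {"c":{"jf":[19,45,56,1,43],"rci":[59,96,15,21],"zzz":[82,99,93]},"jzy":{"du":{"fze":40,"m":21,"uyz":32,"vr":31},"k":{"a":55,"ooz":20}},"mwi":84}
After op 5 (remove /jzy/k): {"c":{"jf":[19,45,56,1,43],"rci":[59,96,15,21],"zzz":[82,99,93]},"jzy":{"du":{"fze":40,"m":21,"uyz":32,"vr":31}},"mwi":84}
After op 6 (replace /c/zzz 36): {"c":{"jf":[19,45,56,1,43],"rci":[59,96,15,21],"zzz":36},"jzy":{"du":{"fze":40,"m":21,"uyz":32,"vr":31}},"mwi":84}
After op 7 (add /c/jf/0 49): {"c":{"jf":[49,19,45,56,1,43],"rci":[59,96,15,21],"zzz":36},"jzy":{"du":{"fze":40,"m":21,"uyz":32,"vr":31}},"mwi":84}
After op 8 (remove /jzy/du/m): {"c":{"jf":[49,19,45,56,1,43],"rci":[59,96,15,21],"zzz":36},"jzy":{"du":{"fze":40,"uyz":32,"vr":31}},"mwi":84}
Value at /jzy/du/fze: 40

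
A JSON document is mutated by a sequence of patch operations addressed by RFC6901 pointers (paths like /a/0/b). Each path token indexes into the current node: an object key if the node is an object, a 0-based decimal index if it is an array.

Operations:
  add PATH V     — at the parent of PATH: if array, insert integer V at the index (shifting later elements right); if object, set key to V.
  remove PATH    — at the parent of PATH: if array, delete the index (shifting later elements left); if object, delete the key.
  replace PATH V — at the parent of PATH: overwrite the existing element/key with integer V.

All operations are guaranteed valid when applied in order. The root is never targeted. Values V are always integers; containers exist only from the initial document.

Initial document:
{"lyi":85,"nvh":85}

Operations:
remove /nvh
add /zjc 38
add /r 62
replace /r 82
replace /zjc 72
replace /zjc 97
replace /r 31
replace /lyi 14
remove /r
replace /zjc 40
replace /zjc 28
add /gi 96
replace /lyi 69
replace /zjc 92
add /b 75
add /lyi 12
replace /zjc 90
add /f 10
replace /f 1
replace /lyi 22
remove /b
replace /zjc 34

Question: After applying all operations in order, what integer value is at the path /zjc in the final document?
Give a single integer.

After op 1 (remove /nvh): {"lyi":85}
After op 2 (add /zjc 38): {"lyi":85,"zjc":38}
After op 3 (add /r 62): {"lyi":85,"r":62,"zjc":38}
After op 4 (replace /r 82): {"lyi":85,"r":82,"zjc":38}
After op 5 (replace /zjc 72): {"lyi":85,"r":82,"zjc":72}
After op 6 (replace /zjc 97): {"lyi":85,"r":82,"zjc":97}
After op 7 (replace /r 31): {"lyi":85,"r":31,"zjc":97}
After op 8 (replace /lyi 14): {"lyi":14,"r":31,"zjc":97}
After op 9 (remove /r): {"lyi":14,"zjc":97}
After op 10 (replace /zjc 40): {"lyi":14,"zjc":40}
After op 11 (replace /zjc 28): {"lyi":14,"zjc":28}
After op 12 (add /gi 96): {"gi":96,"lyi":14,"zjc":28}
After op 13 (replace /lyi 69): {"gi":96,"lyi":69,"zjc":28}
After op 14 (replace /zjc 92): {"gi":96,"lyi":69,"zjc":92}
After op 15 (add /b 75): {"b":75,"gi":96,"lyi":69,"zjc":92}
After op 16 (add /lyi 12): {"b":75,"gi":96,"lyi":12,"zjc":92}
After op 17 (replace /zjc 90): {"b":75,"gi":96,"lyi":12,"zjc":90}
After op 18 (add /f 10): {"b":75,"f":10,"gi":96,"lyi":12,"zjc":90}
After op 19 (replace /f 1): {"b":75,"f":1,"gi":96,"lyi":12,"zjc":90}
After op 20 (replace /lyi 22): {"b":75,"f":1,"gi":96,"lyi":22,"zjc":90}
After op 21 (remove /b): {"f":1,"gi":96,"lyi":22,"zjc":90}
After op 22 (replace /zjc 34): {"f":1,"gi":96,"lyi":22,"zjc":34}
Value at /zjc: 34

Answer: 34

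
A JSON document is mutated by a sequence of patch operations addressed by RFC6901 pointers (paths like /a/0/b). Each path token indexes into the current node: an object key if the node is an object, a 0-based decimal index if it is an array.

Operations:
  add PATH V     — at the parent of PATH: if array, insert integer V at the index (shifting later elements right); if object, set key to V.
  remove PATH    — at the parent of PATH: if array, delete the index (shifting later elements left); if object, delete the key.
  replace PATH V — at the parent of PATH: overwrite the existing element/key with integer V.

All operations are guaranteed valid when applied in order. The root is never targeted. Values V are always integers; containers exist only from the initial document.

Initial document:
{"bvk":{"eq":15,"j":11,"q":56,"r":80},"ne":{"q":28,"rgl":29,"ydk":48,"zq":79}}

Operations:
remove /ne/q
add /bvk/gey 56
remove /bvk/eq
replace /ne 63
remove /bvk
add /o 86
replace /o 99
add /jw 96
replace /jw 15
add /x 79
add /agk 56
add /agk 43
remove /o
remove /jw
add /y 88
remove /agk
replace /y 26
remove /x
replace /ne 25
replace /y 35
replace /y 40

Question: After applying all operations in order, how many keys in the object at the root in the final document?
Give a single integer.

After op 1 (remove /ne/q): {"bvk":{"eq":15,"j":11,"q":56,"r":80},"ne":{"rgl":29,"ydk":48,"zq":79}}
After op 2 (add /bvk/gey 56): {"bvk":{"eq":15,"gey":56,"j":11,"q":56,"r":80},"ne":{"rgl":29,"ydk":48,"zq":79}}
After op 3 (remove /bvk/eq): {"bvk":{"gey":56,"j":11,"q":56,"r":80},"ne":{"rgl":29,"ydk":48,"zq":79}}
After op 4 (replace /ne 63): {"bvk":{"gey":56,"j":11,"q":56,"r":80},"ne":63}
After op 5 (remove /bvk): {"ne":63}
After op 6 (add /o 86): {"ne":63,"o":86}
After op 7 (replace /o 99): {"ne":63,"o":99}
After op 8 (add /jw 96): {"jw":96,"ne":63,"o":99}
After op 9 (replace /jw 15): {"jw":15,"ne":63,"o":99}
After op 10 (add /x 79): {"jw":15,"ne":63,"o":99,"x":79}
After op 11 (add /agk 56): {"agk":56,"jw":15,"ne":63,"o":99,"x":79}
After op 12 (add /agk 43): {"agk":43,"jw":15,"ne":63,"o":99,"x":79}
After op 13 (remove /o): {"agk":43,"jw":15,"ne":63,"x":79}
After op 14 (remove /jw): {"agk":43,"ne":63,"x":79}
After op 15 (add /y 88): {"agk":43,"ne":63,"x":79,"y":88}
After op 16 (remove /agk): {"ne":63,"x":79,"y":88}
After op 17 (replace /y 26): {"ne":63,"x":79,"y":26}
After op 18 (remove /x): {"ne":63,"y":26}
After op 19 (replace /ne 25): {"ne":25,"y":26}
After op 20 (replace /y 35): {"ne":25,"y":35}
After op 21 (replace /y 40): {"ne":25,"y":40}
Size at the root: 2

Answer: 2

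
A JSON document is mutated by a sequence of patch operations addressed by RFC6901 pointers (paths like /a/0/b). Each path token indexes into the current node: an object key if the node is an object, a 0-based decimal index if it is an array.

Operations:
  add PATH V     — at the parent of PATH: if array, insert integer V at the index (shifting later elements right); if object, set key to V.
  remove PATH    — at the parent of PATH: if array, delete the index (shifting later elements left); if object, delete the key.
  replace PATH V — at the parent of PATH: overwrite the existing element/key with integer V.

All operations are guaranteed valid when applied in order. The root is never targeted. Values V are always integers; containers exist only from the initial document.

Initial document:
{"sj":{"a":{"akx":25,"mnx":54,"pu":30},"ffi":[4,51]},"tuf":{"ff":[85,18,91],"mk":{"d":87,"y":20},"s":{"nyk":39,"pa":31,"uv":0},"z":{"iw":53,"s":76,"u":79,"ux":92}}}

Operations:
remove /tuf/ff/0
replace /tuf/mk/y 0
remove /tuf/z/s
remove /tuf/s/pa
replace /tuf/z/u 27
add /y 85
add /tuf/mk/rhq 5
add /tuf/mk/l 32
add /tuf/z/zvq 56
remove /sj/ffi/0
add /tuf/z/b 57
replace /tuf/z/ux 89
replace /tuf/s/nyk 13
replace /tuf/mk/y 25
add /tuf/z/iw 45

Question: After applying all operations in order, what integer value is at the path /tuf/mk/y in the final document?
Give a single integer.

Answer: 25

Derivation:
After op 1 (remove /tuf/ff/0): {"sj":{"a":{"akx":25,"mnx":54,"pu":30},"ffi":[4,51]},"tuf":{"ff":[18,91],"mk":{"d":87,"y":20},"s":{"nyk":39,"pa":31,"uv":0},"z":{"iw":53,"s":76,"u":79,"ux":92}}}
After op 2 (replace /tuf/mk/y 0): {"sj":{"a":{"akx":25,"mnx":54,"pu":30},"ffi":[4,51]},"tuf":{"ff":[18,91],"mk":{"d":87,"y":0},"s":{"nyk":39,"pa":31,"uv":0},"z":{"iw":53,"s":76,"u":79,"ux":92}}}
After op 3 (remove /tuf/z/s): {"sj":{"a":{"akx":25,"mnx":54,"pu":30},"ffi":[4,51]},"tuf":{"ff":[18,91],"mk":{"d":87,"y":0},"s":{"nyk":39,"pa":31,"uv":0},"z":{"iw":53,"u":79,"ux":92}}}
After op 4 (remove /tuf/s/pa): {"sj":{"a":{"akx":25,"mnx":54,"pu":30},"ffi":[4,51]},"tuf":{"ff":[18,91],"mk":{"d":87,"y":0},"s":{"nyk":39,"uv":0},"z":{"iw":53,"u":79,"ux":92}}}
After op 5 (replace /tuf/z/u 27): {"sj":{"a":{"akx":25,"mnx":54,"pu":30},"ffi":[4,51]},"tuf":{"ff":[18,91],"mk":{"d":87,"y":0},"s":{"nyk":39,"uv":0},"z":{"iw":53,"u":27,"ux":92}}}
After op 6 (add /y 85): {"sj":{"a":{"akx":25,"mnx":54,"pu":30},"ffi":[4,51]},"tuf":{"ff":[18,91],"mk":{"d":87,"y":0},"s":{"nyk":39,"uv":0},"z":{"iw":53,"u":27,"ux":92}},"y":85}
After op 7 (add /tuf/mk/rhq 5): {"sj":{"a":{"akx":25,"mnx":54,"pu":30},"ffi":[4,51]},"tuf":{"ff":[18,91],"mk":{"d":87,"rhq":5,"y":0},"s":{"nyk":39,"uv":0},"z":{"iw":53,"u":27,"ux":92}},"y":85}
After op 8 (add /tuf/mk/l 32): {"sj":{"a":{"akx":25,"mnx":54,"pu":30},"ffi":[4,51]},"tuf":{"ff":[18,91],"mk":{"d":87,"l":32,"rhq":5,"y":0},"s":{"nyk":39,"uv":0},"z":{"iw":53,"u":27,"ux":92}},"y":85}
After op 9 (add /tuf/z/zvq 56): {"sj":{"a":{"akx":25,"mnx":54,"pu":30},"ffi":[4,51]},"tuf":{"ff":[18,91],"mk":{"d":87,"l":32,"rhq":5,"y":0},"s":{"nyk":39,"uv":0},"z":{"iw":53,"u":27,"ux":92,"zvq":56}},"y":85}
After op 10 (remove /sj/ffi/0): {"sj":{"a":{"akx":25,"mnx":54,"pu":30},"ffi":[51]},"tuf":{"ff":[18,91],"mk":{"d":87,"l":32,"rhq":5,"y":0},"s":{"nyk":39,"uv":0},"z":{"iw":53,"u":27,"ux":92,"zvq":56}},"y":85}
After op 11 (add /tuf/z/b 57): {"sj":{"a":{"akx":25,"mnx":54,"pu":30},"ffi":[51]},"tuf":{"ff":[18,91],"mk":{"d":87,"l":32,"rhq":5,"y":0},"s":{"nyk":39,"uv":0},"z":{"b":57,"iw":53,"u":27,"ux":92,"zvq":56}},"y":85}
After op 12 (replace /tuf/z/ux 89): {"sj":{"a":{"akx":25,"mnx":54,"pu":30},"ffi":[51]},"tuf":{"ff":[18,91],"mk":{"d":87,"l":32,"rhq":5,"y":0},"s":{"nyk":39,"uv":0},"z":{"b":57,"iw":53,"u":27,"ux":89,"zvq":56}},"y":85}
After op 13 (replace /tuf/s/nyk 13): {"sj":{"a":{"akx":25,"mnx":54,"pu":30},"ffi":[51]},"tuf":{"ff":[18,91],"mk":{"d":87,"l":32,"rhq":5,"y":0},"s":{"nyk":13,"uv":0},"z":{"b":57,"iw":53,"u":27,"ux":89,"zvq":56}},"y":85}
After op 14 (replace /tuf/mk/y 25): {"sj":{"a":{"akx":25,"mnx":54,"pu":30},"ffi":[51]},"tuf":{"ff":[18,91],"mk":{"d":87,"l":32,"rhq":5,"y":25},"s":{"nyk":13,"uv":0},"z":{"b":57,"iw":53,"u":27,"ux":89,"zvq":56}},"y":85}
After op 15 (add /tuf/z/iw 45): {"sj":{"a":{"akx":25,"mnx":54,"pu":30},"ffi":[51]},"tuf":{"ff":[18,91],"mk":{"d":87,"l":32,"rhq":5,"y":25},"s":{"nyk":13,"uv":0},"z":{"b":57,"iw":45,"u":27,"ux":89,"zvq":56}},"y":85}
Value at /tuf/mk/y: 25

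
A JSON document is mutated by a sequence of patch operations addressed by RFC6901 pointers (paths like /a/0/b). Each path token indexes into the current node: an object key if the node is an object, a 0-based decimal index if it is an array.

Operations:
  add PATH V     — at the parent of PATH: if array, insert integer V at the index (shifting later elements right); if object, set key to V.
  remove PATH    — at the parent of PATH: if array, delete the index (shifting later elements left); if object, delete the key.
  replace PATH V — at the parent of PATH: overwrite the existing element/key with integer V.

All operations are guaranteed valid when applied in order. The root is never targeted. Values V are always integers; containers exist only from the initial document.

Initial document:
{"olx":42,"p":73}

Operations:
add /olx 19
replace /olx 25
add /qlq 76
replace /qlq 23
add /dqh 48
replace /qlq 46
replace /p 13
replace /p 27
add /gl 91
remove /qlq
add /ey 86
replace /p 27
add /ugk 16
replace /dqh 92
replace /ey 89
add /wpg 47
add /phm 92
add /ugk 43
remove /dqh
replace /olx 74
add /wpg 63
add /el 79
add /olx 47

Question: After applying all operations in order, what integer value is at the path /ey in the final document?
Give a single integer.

Answer: 89

Derivation:
After op 1 (add /olx 19): {"olx":19,"p":73}
After op 2 (replace /olx 25): {"olx":25,"p":73}
After op 3 (add /qlq 76): {"olx":25,"p":73,"qlq":76}
After op 4 (replace /qlq 23): {"olx":25,"p":73,"qlq":23}
After op 5 (add /dqh 48): {"dqh":48,"olx":25,"p":73,"qlq":23}
After op 6 (replace /qlq 46): {"dqh":48,"olx":25,"p":73,"qlq":46}
After op 7 (replace /p 13): {"dqh":48,"olx":25,"p":13,"qlq":46}
After op 8 (replace /p 27): {"dqh":48,"olx":25,"p":27,"qlq":46}
After op 9 (add /gl 91): {"dqh":48,"gl":91,"olx":25,"p":27,"qlq":46}
After op 10 (remove /qlq): {"dqh":48,"gl":91,"olx":25,"p":27}
After op 11 (add /ey 86): {"dqh":48,"ey":86,"gl":91,"olx":25,"p":27}
After op 12 (replace /p 27): {"dqh":48,"ey":86,"gl":91,"olx":25,"p":27}
After op 13 (add /ugk 16): {"dqh":48,"ey":86,"gl":91,"olx":25,"p":27,"ugk":16}
After op 14 (replace /dqh 92): {"dqh":92,"ey":86,"gl":91,"olx":25,"p":27,"ugk":16}
After op 15 (replace /ey 89): {"dqh":92,"ey":89,"gl":91,"olx":25,"p":27,"ugk":16}
After op 16 (add /wpg 47): {"dqh":92,"ey":89,"gl":91,"olx":25,"p":27,"ugk":16,"wpg":47}
After op 17 (add /phm 92): {"dqh":92,"ey":89,"gl":91,"olx":25,"p":27,"phm":92,"ugk":16,"wpg":47}
After op 18 (add /ugk 43): {"dqh":92,"ey":89,"gl":91,"olx":25,"p":27,"phm":92,"ugk":43,"wpg":47}
After op 19 (remove /dqh): {"ey":89,"gl":91,"olx":25,"p":27,"phm":92,"ugk":43,"wpg":47}
After op 20 (replace /olx 74): {"ey":89,"gl":91,"olx":74,"p":27,"phm":92,"ugk":43,"wpg":47}
After op 21 (add /wpg 63): {"ey":89,"gl":91,"olx":74,"p":27,"phm":92,"ugk":43,"wpg":63}
After op 22 (add /el 79): {"el":79,"ey":89,"gl":91,"olx":74,"p":27,"phm":92,"ugk":43,"wpg":63}
After op 23 (add /olx 47): {"el":79,"ey":89,"gl":91,"olx":47,"p":27,"phm":92,"ugk":43,"wpg":63}
Value at /ey: 89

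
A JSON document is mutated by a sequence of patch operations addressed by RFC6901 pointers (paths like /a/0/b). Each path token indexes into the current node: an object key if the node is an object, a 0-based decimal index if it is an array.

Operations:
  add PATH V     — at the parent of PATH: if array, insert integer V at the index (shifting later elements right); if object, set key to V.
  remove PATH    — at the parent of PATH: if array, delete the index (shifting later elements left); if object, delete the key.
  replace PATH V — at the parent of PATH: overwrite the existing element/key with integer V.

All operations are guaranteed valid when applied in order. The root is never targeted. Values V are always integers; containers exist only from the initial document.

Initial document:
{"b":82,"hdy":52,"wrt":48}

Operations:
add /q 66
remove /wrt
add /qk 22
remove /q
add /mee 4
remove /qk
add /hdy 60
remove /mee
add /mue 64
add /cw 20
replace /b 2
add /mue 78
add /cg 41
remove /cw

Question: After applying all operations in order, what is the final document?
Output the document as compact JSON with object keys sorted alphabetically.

Answer: {"b":2,"cg":41,"hdy":60,"mue":78}

Derivation:
After op 1 (add /q 66): {"b":82,"hdy":52,"q":66,"wrt":48}
After op 2 (remove /wrt): {"b":82,"hdy":52,"q":66}
After op 3 (add /qk 22): {"b":82,"hdy":52,"q":66,"qk":22}
After op 4 (remove /q): {"b":82,"hdy":52,"qk":22}
After op 5 (add /mee 4): {"b":82,"hdy":52,"mee":4,"qk":22}
After op 6 (remove /qk): {"b":82,"hdy":52,"mee":4}
After op 7 (add /hdy 60): {"b":82,"hdy":60,"mee":4}
After op 8 (remove /mee): {"b":82,"hdy":60}
After op 9 (add /mue 64): {"b":82,"hdy":60,"mue":64}
After op 10 (add /cw 20): {"b":82,"cw":20,"hdy":60,"mue":64}
After op 11 (replace /b 2): {"b":2,"cw":20,"hdy":60,"mue":64}
After op 12 (add /mue 78): {"b":2,"cw":20,"hdy":60,"mue":78}
After op 13 (add /cg 41): {"b":2,"cg":41,"cw":20,"hdy":60,"mue":78}
After op 14 (remove /cw): {"b":2,"cg":41,"hdy":60,"mue":78}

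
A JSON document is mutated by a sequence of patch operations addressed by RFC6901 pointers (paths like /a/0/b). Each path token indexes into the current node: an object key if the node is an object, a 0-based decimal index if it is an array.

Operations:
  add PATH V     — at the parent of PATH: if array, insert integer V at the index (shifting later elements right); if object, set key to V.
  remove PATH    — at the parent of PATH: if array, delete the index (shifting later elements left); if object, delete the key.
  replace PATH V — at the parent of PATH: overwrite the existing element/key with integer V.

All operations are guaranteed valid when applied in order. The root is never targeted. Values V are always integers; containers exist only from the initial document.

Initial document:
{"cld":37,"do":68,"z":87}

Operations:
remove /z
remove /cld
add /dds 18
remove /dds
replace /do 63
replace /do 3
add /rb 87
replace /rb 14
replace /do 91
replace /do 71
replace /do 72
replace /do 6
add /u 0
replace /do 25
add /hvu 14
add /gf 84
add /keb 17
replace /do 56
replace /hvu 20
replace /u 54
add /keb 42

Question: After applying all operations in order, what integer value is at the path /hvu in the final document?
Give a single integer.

After op 1 (remove /z): {"cld":37,"do":68}
After op 2 (remove /cld): {"do":68}
After op 3 (add /dds 18): {"dds":18,"do":68}
After op 4 (remove /dds): {"do":68}
After op 5 (replace /do 63): {"do":63}
After op 6 (replace /do 3): {"do":3}
After op 7 (add /rb 87): {"do":3,"rb":87}
After op 8 (replace /rb 14): {"do":3,"rb":14}
After op 9 (replace /do 91): {"do":91,"rb":14}
After op 10 (replace /do 71): {"do":71,"rb":14}
After op 11 (replace /do 72): {"do":72,"rb":14}
After op 12 (replace /do 6): {"do":6,"rb":14}
After op 13 (add /u 0): {"do":6,"rb":14,"u":0}
After op 14 (replace /do 25): {"do":25,"rb":14,"u":0}
After op 15 (add /hvu 14): {"do":25,"hvu":14,"rb":14,"u":0}
After op 16 (add /gf 84): {"do":25,"gf":84,"hvu":14,"rb":14,"u":0}
After op 17 (add /keb 17): {"do":25,"gf":84,"hvu":14,"keb":17,"rb":14,"u":0}
After op 18 (replace /do 56): {"do":56,"gf":84,"hvu":14,"keb":17,"rb":14,"u":0}
After op 19 (replace /hvu 20): {"do":56,"gf":84,"hvu":20,"keb":17,"rb":14,"u":0}
After op 20 (replace /u 54): {"do":56,"gf":84,"hvu":20,"keb":17,"rb":14,"u":54}
After op 21 (add /keb 42): {"do":56,"gf":84,"hvu":20,"keb":42,"rb":14,"u":54}
Value at /hvu: 20

Answer: 20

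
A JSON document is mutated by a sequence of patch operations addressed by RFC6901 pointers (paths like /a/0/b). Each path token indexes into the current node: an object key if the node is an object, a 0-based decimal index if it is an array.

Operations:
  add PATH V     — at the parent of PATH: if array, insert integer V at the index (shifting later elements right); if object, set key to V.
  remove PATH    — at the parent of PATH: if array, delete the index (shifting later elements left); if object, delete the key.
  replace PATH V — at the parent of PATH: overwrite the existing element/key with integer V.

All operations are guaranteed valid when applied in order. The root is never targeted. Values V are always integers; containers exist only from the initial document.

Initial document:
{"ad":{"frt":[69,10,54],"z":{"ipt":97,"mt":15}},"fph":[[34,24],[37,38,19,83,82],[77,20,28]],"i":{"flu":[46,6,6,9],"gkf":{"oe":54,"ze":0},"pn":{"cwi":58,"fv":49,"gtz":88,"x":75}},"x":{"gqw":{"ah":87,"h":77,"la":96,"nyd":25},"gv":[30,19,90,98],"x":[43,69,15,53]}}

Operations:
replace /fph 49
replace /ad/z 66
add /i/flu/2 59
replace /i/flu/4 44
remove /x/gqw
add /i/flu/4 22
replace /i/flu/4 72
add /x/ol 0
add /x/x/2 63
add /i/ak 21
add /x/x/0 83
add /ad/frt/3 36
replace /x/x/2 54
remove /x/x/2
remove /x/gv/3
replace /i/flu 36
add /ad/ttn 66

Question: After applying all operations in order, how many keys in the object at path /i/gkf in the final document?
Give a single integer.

After op 1 (replace /fph 49): {"ad":{"frt":[69,10,54],"z":{"ipt":97,"mt":15}},"fph":49,"i":{"flu":[46,6,6,9],"gkf":{"oe":54,"ze":0},"pn":{"cwi":58,"fv":49,"gtz":88,"x":75}},"x":{"gqw":{"ah":87,"h":77,"la":96,"nyd":25},"gv":[30,19,90,98],"x":[43,69,15,53]}}
After op 2 (replace /ad/z 66): {"ad":{"frt":[69,10,54],"z":66},"fph":49,"i":{"flu":[46,6,6,9],"gkf":{"oe":54,"ze":0},"pn":{"cwi":58,"fv":49,"gtz":88,"x":75}},"x":{"gqw":{"ah":87,"h":77,"la":96,"nyd":25},"gv":[30,19,90,98],"x":[43,69,15,53]}}
After op 3 (add /i/flu/2 59): {"ad":{"frt":[69,10,54],"z":66},"fph":49,"i":{"flu":[46,6,59,6,9],"gkf":{"oe":54,"ze":0},"pn":{"cwi":58,"fv":49,"gtz":88,"x":75}},"x":{"gqw":{"ah":87,"h":77,"la":96,"nyd":25},"gv":[30,19,90,98],"x":[43,69,15,53]}}
After op 4 (replace /i/flu/4 44): {"ad":{"frt":[69,10,54],"z":66},"fph":49,"i":{"flu":[46,6,59,6,44],"gkf":{"oe":54,"ze":0},"pn":{"cwi":58,"fv":49,"gtz":88,"x":75}},"x":{"gqw":{"ah":87,"h":77,"la":96,"nyd":25},"gv":[30,19,90,98],"x":[43,69,15,53]}}
After op 5 (remove /x/gqw): {"ad":{"frt":[69,10,54],"z":66},"fph":49,"i":{"flu":[46,6,59,6,44],"gkf":{"oe":54,"ze":0},"pn":{"cwi":58,"fv":49,"gtz":88,"x":75}},"x":{"gv":[30,19,90,98],"x":[43,69,15,53]}}
After op 6 (add /i/flu/4 22): {"ad":{"frt":[69,10,54],"z":66},"fph":49,"i":{"flu":[46,6,59,6,22,44],"gkf":{"oe":54,"ze":0},"pn":{"cwi":58,"fv":49,"gtz":88,"x":75}},"x":{"gv":[30,19,90,98],"x":[43,69,15,53]}}
After op 7 (replace /i/flu/4 72): {"ad":{"frt":[69,10,54],"z":66},"fph":49,"i":{"flu":[46,6,59,6,72,44],"gkf":{"oe":54,"ze":0},"pn":{"cwi":58,"fv":49,"gtz":88,"x":75}},"x":{"gv":[30,19,90,98],"x":[43,69,15,53]}}
After op 8 (add /x/ol 0): {"ad":{"frt":[69,10,54],"z":66},"fph":49,"i":{"flu":[46,6,59,6,72,44],"gkf":{"oe":54,"ze":0},"pn":{"cwi":58,"fv":49,"gtz":88,"x":75}},"x":{"gv":[30,19,90,98],"ol":0,"x":[43,69,15,53]}}
After op 9 (add /x/x/2 63): {"ad":{"frt":[69,10,54],"z":66},"fph":49,"i":{"flu":[46,6,59,6,72,44],"gkf":{"oe":54,"ze":0},"pn":{"cwi":58,"fv":49,"gtz":88,"x":75}},"x":{"gv":[30,19,90,98],"ol":0,"x":[43,69,63,15,53]}}
After op 10 (add /i/ak 21): {"ad":{"frt":[69,10,54],"z":66},"fph":49,"i":{"ak":21,"flu":[46,6,59,6,72,44],"gkf":{"oe":54,"ze":0},"pn":{"cwi":58,"fv":49,"gtz":88,"x":75}},"x":{"gv":[30,19,90,98],"ol":0,"x":[43,69,63,15,53]}}
After op 11 (add /x/x/0 83): {"ad":{"frt":[69,10,54],"z":66},"fph":49,"i":{"ak":21,"flu":[46,6,59,6,72,44],"gkf":{"oe":54,"ze":0},"pn":{"cwi":58,"fv":49,"gtz":88,"x":75}},"x":{"gv":[30,19,90,98],"ol":0,"x":[83,43,69,63,15,53]}}
After op 12 (add /ad/frt/3 36): {"ad":{"frt":[69,10,54,36],"z":66},"fph":49,"i":{"ak":21,"flu":[46,6,59,6,72,44],"gkf":{"oe":54,"ze":0},"pn":{"cwi":58,"fv":49,"gtz":88,"x":75}},"x":{"gv":[30,19,90,98],"ol":0,"x":[83,43,69,63,15,53]}}
After op 13 (replace /x/x/2 54): {"ad":{"frt":[69,10,54,36],"z":66},"fph":49,"i":{"ak":21,"flu":[46,6,59,6,72,44],"gkf":{"oe":54,"ze":0},"pn":{"cwi":58,"fv":49,"gtz":88,"x":75}},"x":{"gv":[30,19,90,98],"ol":0,"x":[83,43,54,63,15,53]}}
After op 14 (remove /x/x/2): {"ad":{"frt":[69,10,54,36],"z":66},"fph":49,"i":{"ak":21,"flu":[46,6,59,6,72,44],"gkf":{"oe":54,"ze":0},"pn":{"cwi":58,"fv":49,"gtz":88,"x":75}},"x":{"gv":[30,19,90,98],"ol":0,"x":[83,43,63,15,53]}}
After op 15 (remove /x/gv/3): {"ad":{"frt":[69,10,54,36],"z":66},"fph":49,"i":{"ak":21,"flu":[46,6,59,6,72,44],"gkf":{"oe":54,"ze":0},"pn":{"cwi":58,"fv":49,"gtz":88,"x":75}},"x":{"gv":[30,19,90],"ol":0,"x":[83,43,63,15,53]}}
After op 16 (replace /i/flu 36): {"ad":{"frt":[69,10,54,36],"z":66},"fph":49,"i":{"ak":21,"flu":36,"gkf":{"oe":54,"ze":0},"pn":{"cwi":58,"fv":49,"gtz":88,"x":75}},"x":{"gv":[30,19,90],"ol":0,"x":[83,43,63,15,53]}}
After op 17 (add /ad/ttn 66): {"ad":{"frt":[69,10,54,36],"ttn":66,"z":66},"fph":49,"i":{"ak":21,"flu":36,"gkf":{"oe":54,"ze":0},"pn":{"cwi":58,"fv":49,"gtz":88,"x":75}},"x":{"gv":[30,19,90],"ol":0,"x":[83,43,63,15,53]}}
Size at path /i/gkf: 2

Answer: 2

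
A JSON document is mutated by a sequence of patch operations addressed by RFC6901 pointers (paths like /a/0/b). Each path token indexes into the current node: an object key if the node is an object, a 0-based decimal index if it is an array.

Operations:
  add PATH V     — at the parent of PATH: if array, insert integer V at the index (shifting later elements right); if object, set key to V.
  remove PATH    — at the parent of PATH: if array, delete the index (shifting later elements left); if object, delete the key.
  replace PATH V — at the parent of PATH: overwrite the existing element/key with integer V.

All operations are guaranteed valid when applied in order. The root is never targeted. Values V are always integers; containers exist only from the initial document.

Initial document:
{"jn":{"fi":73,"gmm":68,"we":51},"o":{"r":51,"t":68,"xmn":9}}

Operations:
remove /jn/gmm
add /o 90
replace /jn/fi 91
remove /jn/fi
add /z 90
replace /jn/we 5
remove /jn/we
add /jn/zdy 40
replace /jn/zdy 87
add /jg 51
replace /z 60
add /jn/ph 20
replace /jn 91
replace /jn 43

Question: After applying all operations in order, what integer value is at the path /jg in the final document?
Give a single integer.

After op 1 (remove /jn/gmm): {"jn":{"fi":73,"we":51},"o":{"r":51,"t":68,"xmn":9}}
After op 2 (add /o 90): {"jn":{"fi":73,"we":51},"o":90}
After op 3 (replace /jn/fi 91): {"jn":{"fi":91,"we":51},"o":90}
After op 4 (remove /jn/fi): {"jn":{"we":51},"o":90}
After op 5 (add /z 90): {"jn":{"we":51},"o":90,"z":90}
After op 6 (replace /jn/we 5): {"jn":{"we":5},"o":90,"z":90}
After op 7 (remove /jn/we): {"jn":{},"o":90,"z":90}
After op 8 (add /jn/zdy 40): {"jn":{"zdy":40},"o":90,"z":90}
After op 9 (replace /jn/zdy 87): {"jn":{"zdy":87},"o":90,"z":90}
After op 10 (add /jg 51): {"jg":51,"jn":{"zdy":87},"o":90,"z":90}
After op 11 (replace /z 60): {"jg":51,"jn":{"zdy":87},"o":90,"z":60}
After op 12 (add /jn/ph 20): {"jg":51,"jn":{"ph":20,"zdy":87},"o":90,"z":60}
After op 13 (replace /jn 91): {"jg":51,"jn":91,"o":90,"z":60}
After op 14 (replace /jn 43): {"jg":51,"jn":43,"o":90,"z":60}
Value at /jg: 51

Answer: 51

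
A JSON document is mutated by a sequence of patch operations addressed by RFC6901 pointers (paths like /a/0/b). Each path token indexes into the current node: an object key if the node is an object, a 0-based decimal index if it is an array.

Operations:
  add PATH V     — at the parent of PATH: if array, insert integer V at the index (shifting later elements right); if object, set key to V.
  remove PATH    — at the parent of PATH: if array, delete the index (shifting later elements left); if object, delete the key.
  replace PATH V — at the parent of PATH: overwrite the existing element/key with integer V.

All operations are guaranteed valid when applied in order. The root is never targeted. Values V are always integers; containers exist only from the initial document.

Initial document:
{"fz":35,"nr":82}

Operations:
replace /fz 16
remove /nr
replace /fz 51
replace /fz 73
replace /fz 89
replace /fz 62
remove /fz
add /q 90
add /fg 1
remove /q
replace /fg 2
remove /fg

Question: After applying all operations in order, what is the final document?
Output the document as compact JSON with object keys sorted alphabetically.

Answer: {}

Derivation:
After op 1 (replace /fz 16): {"fz":16,"nr":82}
After op 2 (remove /nr): {"fz":16}
After op 3 (replace /fz 51): {"fz":51}
After op 4 (replace /fz 73): {"fz":73}
After op 5 (replace /fz 89): {"fz":89}
After op 6 (replace /fz 62): {"fz":62}
After op 7 (remove /fz): {}
After op 8 (add /q 90): {"q":90}
After op 9 (add /fg 1): {"fg":1,"q":90}
After op 10 (remove /q): {"fg":1}
After op 11 (replace /fg 2): {"fg":2}
After op 12 (remove /fg): {}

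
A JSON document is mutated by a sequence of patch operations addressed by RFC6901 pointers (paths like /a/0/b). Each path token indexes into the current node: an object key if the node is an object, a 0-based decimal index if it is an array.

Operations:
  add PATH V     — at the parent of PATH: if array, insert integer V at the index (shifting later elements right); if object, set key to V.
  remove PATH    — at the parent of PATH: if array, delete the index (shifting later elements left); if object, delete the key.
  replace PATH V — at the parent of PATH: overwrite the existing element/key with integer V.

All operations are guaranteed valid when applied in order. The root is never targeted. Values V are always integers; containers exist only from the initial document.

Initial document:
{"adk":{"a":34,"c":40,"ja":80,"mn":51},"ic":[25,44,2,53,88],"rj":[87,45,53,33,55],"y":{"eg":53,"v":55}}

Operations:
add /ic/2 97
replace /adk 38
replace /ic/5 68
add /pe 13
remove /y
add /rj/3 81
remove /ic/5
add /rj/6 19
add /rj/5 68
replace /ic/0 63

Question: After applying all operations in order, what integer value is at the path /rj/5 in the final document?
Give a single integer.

Answer: 68

Derivation:
After op 1 (add /ic/2 97): {"adk":{"a":34,"c":40,"ja":80,"mn":51},"ic":[25,44,97,2,53,88],"rj":[87,45,53,33,55],"y":{"eg":53,"v":55}}
After op 2 (replace /adk 38): {"adk":38,"ic":[25,44,97,2,53,88],"rj":[87,45,53,33,55],"y":{"eg":53,"v":55}}
After op 3 (replace /ic/5 68): {"adk":38,"ic":[25,44,97,2,53,68],"rj":[87,45,53,33,55],"y":{"eg":53,"v":55}}
After op 4 (add /pe 13): {"adk":38,"ic":[25,44,97,2,53,68],"pe":13,"rj":[87,45,53,33,55],"y":{"eg":53,"v":55}}
After op 5 (remove /y): {"adk":38,"ic":[25,44,97,2,53,68],"pe":13,"rj":[87,45,53,33,55]}
After op 6 (add /rj/3 81): {"adk":38,"ic":[25,44,97,2,53,68],"pe":13,"rj":[87,45,53,81,33,55]}
After op 7 (remove /ic/5): {"adk":38,"ic":[25,44,97,2,53],"pe":13,"rj":[87,45,53,81,33,55]}
After op 8 (add /rj/6 19): {"adk":38,"ic":[25,44,97,2,53],"pe":13,"rj":[87,45,53,81,33,55,19]}
After op 9 (add /rj/5 68): {"adk":38,"ic":[25,44,97,2,53],"pe":13,"rj":[87,45,53,81,33,68,55,19]}
After op 10 (replace /ic/0 63): {"adk":38,"ic":[63,44,97,2,53],"pe":13,"rj":[87,45,53,81,33,68,55,19]}
Value at /rj/5: 68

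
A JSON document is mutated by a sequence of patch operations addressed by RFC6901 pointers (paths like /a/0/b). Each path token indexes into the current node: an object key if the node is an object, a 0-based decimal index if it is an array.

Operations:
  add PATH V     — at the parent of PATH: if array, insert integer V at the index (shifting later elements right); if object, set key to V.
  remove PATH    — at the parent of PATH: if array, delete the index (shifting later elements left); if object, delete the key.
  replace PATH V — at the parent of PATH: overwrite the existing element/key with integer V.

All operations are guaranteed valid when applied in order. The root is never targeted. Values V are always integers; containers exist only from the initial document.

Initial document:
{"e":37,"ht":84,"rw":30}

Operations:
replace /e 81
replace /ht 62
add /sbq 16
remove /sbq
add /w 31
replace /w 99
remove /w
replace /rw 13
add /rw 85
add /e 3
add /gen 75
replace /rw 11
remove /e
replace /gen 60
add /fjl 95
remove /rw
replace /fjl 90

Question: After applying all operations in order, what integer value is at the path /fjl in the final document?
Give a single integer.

Answer: 90

Derivation:
After op 1 (replace /e 81): {"e":81,"ht":84,"rw":30}
After op 2 (replace /ht 62): {"e":81,"ht":62,"rw":30}
After op 3 (add /sbq 16): {"e":81,"ht":62,"rw":30,"sbq":16}
After op 4 (remove /sbq): {"e":81,"ht":62,"rw":30}
After op 5 (add /w 31): {"e":81,"ht":62,"rw":30,"w":31}
After op 6 (replace /w 99): {"e":81,"ht":62,"rw":30,"w":99}
After op 7 (remove /w): {"e":81,"ht":62,"rw":30}
After op 8 (replace /rw 13): {"e":81,"ht":62,"rw":13}
After op 9 (add /rw 85): {"e":81,"ht":62,"rw":85}
After op 10 (add /e 3): {"e":3,"ht":62,"rw":85}
After op 11 (add /gen 75): {"e":3,"gen":75,"ht":62,"rw":85}
After op 12 (replace /rw 11): {"e":3,"gen":75,"ht":62,"rw":11}
After op 13 (remove /e): {"gen":75,"ht":62,"rw":11}
After op 14 (replace /gen 60): {"gen":60,"ht":62,"rw":11}
After op 15 (add /fjl 95): {"fjl":95,"gen":60,"ht":62,"rw":11}
After op 16 (remove /rw): {"fjl":95,"gen":60,"ht":62}
After op 17 (replace /fjl 90): {"fjl":90,"gen":60,"ht":62}
Value at /fjl: 90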